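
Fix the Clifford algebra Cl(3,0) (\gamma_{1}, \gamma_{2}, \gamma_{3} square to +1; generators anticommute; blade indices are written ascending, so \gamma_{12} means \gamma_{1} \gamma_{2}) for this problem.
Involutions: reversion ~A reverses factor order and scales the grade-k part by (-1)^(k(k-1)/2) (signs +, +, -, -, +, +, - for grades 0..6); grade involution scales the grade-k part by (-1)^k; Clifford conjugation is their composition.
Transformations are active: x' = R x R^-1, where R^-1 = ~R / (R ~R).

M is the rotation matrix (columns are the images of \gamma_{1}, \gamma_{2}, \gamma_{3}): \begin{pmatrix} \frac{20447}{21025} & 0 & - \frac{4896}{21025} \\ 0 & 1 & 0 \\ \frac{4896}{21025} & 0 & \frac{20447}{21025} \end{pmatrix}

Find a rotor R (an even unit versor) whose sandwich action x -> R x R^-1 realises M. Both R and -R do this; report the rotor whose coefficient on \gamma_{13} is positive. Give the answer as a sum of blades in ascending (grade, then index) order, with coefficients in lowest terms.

Method: write R = a + b12*\gamma_{12} + b13*\gamma_{13} + b23*\gamma_{23} with a^2 + b12^2 + b13^2 + b23^2 = 1 (so R^-1 = ~R). Expanding the columns R e_j ~R gives tr M = 4a^2 - 1 and, from the antisymmetric part, M21 - M12 = -4a*b12, M13 - M31 = 4a*b13, M32 - M23 = -4a*b23.
Here tr M = \frac{61919}{21025}, so a^2 = (1 + tr M)/4 = \frac{20736}{21025} and a = ±\frac{144}{145}. Taking a = \frac{144}{145}: M21 - M12 = 0, M13 - M31 = -\frac{9792}{21025}, M32 - M23 = 0, giving b12 = 0, b13 = -\frac{17}{145}, b23 = 0, i.e. R = \frac{144}{145} - \frac{17}{145} \gamma_{13}.
Its \gamma_{13} coefficient is negative, so report the other preimage -R.
Answer: -\frac{144}{145} + \frac{17}{145} \gamma_{13}. Note: both R and -R realise this M (trace \frac{61919}{21025}); the covering map identifies them, and the \gamma_{13}-coefficient sign is the tie-breaker.


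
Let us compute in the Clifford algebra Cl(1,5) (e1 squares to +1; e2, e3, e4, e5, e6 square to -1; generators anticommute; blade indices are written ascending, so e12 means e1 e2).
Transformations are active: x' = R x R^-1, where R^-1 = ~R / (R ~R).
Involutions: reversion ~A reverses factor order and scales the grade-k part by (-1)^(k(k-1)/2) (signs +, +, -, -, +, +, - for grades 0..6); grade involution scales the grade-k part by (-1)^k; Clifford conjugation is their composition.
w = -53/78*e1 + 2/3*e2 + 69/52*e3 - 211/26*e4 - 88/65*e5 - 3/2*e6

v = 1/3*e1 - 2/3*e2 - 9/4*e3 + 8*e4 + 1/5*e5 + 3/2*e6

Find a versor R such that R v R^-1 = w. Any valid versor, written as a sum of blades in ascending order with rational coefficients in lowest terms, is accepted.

A norm check does it: q(v) = q(w) = -86023/1200, hence R = v + w = -9/26*e1 - 12/13*e3 - 3/26*e4 - 15/13*e5 realises the map — parallel part kept, (v - w)/2 negated, v carried to w.
Answer: -9/26*e1 - 12/13*e3 - 3/26*e4 - 15/13*e5


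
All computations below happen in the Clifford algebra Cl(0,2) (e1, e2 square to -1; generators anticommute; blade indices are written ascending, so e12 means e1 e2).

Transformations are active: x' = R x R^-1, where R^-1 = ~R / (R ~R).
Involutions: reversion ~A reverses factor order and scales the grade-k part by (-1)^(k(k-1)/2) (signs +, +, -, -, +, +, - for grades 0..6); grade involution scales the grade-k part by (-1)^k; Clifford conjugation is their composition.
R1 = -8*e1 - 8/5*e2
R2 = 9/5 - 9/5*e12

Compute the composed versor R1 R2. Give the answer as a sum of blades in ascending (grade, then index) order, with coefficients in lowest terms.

Distribute over the terms of R1 (each basis-blade product reordered to ascending indices, repeated generators contracted through their squares):
(-8*e1) R2 = -72/5*e1 - 72/5*e2
(-8/5*e2) R2 = 72/25*e1 - 72/25*e2
Summing the partial products and collecting blades:
Answer: -288/25*e1 - 432/25*e2


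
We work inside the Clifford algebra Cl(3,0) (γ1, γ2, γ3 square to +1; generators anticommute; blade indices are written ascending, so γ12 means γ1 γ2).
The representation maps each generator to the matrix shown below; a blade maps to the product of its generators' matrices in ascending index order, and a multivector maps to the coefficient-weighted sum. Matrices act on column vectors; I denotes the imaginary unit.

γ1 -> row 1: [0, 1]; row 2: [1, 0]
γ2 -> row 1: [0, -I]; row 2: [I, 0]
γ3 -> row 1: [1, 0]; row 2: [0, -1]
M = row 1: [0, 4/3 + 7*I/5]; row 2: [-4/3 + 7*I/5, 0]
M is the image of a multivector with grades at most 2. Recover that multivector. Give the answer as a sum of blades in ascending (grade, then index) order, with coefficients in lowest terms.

Method: 1, rho(γ1), rho(γ2), rho(γ3) form a trace-orthogonal basis of the 2x2 complex matrices (tr(X Y) = 2 if X = Y, else 0), so M = m0*1 + m1*rho(γ1) + m2*rho(γ2) + m3*rho(γ3) with m0 = tr(M)/2 = 0, m1 = tr(M rho(γ1))/2 = 7*I/5, m2 = tr(M rho(γ2))/2 = 4*I/3, m3 = tr(M rho(γ3))/2 = 0.
Multiplying table entries, the bivector images are rho(γ12) = I*rho(γ3), rho(γ13) = -I*rho(γ2), rho(γ23) = I*rho(γ1); with real blade coefficients the real parts of m0..m3 are the coefficients of 1, γ1, γ2, γ3 and the imaginary parts give the bivectors (γ23: Im m1, γ13: -Im m2, γ12: Im m3).
Answer: -4/3*γ13 + 7/5*γ23


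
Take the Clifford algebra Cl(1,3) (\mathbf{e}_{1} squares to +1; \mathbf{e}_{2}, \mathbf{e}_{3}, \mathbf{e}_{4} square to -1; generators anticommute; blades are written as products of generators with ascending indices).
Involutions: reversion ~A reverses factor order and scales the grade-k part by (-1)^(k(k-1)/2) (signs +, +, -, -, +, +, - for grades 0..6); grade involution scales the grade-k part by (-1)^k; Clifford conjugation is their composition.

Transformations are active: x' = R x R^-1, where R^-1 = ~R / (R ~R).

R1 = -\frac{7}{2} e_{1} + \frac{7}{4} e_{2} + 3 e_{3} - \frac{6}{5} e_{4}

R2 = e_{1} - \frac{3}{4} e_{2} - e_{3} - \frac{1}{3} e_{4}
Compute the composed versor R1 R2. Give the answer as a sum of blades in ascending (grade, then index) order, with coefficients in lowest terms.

Distribute over the terms of R1 (each basis-blade product reordered to ascending indices, repeated generators contracted through their squares):
(-\frac{7}{2} e_{1}) R2 = -\frac{7}{2} + \frac{21}{8} e_{1} e_{2} + \frac{7}{2} e_{1} e_{3} + \frac{7}{6} e_{1} e_{4}
(\frac{7}{4} e_{2}) R2 = \frac{21}{16} - \frac{7}{4} e_{1} e_{2} - \frac{7}{4} e_{2} e_{3} - \frac{7}{12} e_{2} e_{4}
(3 e_{3}) R2 = 3 - 3 e_{1} e_{3} + \frac{9}{4} e_{2} e_{3} - e_{3} e_{4}
(-\frac{6}{5} e_{4}) R2 = -\frac{2}{5} + \frac{6}{5} e_{1} e_{4} - \frac{9}{10} e_{2} e_{4} - \frac{6}{5} e_{3} e_{4}
Summing the partial products and collecting blades:
Answer: \frac{33}{80} + \frac{7}{8} e_{1} e_{2} + \frac{1}{2} e_{1} e_{3} + \frac{71}{30} e_{1} e_{4} + \frac{1}{2} e_{2} e_{3} - \frac{89}{60} e_{2} e_{4} - \frac{11}{5} e_{3} e_{4}


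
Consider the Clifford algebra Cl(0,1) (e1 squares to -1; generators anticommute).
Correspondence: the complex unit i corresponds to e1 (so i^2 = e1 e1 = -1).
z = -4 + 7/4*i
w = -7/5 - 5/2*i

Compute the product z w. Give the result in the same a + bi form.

In blades: z = -4 + 7/4*e1, w = -7/5 - 5/2*e1.
Distribute z over w term by term (generator squares from the signature, products reordered to ascending indices): (-4)*w = 28/5 + 10*e1; (7/4*e1)*w = 35/8 - 49/20*e1.
Sum: 399/40 + 151/20*e1; translating back through the correspondence:
Answer: 399/40 + 151/20*i


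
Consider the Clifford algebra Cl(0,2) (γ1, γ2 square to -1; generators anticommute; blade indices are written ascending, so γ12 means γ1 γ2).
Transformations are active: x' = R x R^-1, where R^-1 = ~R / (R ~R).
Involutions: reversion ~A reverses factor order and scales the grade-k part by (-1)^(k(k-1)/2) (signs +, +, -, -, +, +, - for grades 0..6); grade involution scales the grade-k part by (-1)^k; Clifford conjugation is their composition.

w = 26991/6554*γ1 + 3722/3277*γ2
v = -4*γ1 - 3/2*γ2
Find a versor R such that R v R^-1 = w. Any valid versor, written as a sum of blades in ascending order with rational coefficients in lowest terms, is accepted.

Key observation: q(v) = q(w) = -73/4 (sandwiches preserve the norm), so R = v + w = 775/6554*γ1 - 2387/6554*γ2 works whenever it is invertible — the component of v along it is kept and (v - w)/2 reverses, sending v to w.
Answer: 775/6554*γ1 - 2387/6554*γ2


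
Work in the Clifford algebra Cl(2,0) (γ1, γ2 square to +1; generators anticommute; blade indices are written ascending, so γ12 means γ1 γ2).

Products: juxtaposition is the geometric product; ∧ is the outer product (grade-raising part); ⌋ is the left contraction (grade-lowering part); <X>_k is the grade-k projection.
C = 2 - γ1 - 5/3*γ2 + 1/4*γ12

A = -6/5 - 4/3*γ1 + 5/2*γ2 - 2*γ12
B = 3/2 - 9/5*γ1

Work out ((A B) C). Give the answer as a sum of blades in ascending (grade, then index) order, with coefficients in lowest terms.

step 1: 3/5 + 4/25*γ1 + 3/20*γ2 + 3/2*γ12
step 2: 83/200 - 1127/400*γ1 + 21/25*γ2 + 91/30*γ12
Answer: 83/200 - 1127/400*γ1 + 21/25*γ2 + 91/30*γ12


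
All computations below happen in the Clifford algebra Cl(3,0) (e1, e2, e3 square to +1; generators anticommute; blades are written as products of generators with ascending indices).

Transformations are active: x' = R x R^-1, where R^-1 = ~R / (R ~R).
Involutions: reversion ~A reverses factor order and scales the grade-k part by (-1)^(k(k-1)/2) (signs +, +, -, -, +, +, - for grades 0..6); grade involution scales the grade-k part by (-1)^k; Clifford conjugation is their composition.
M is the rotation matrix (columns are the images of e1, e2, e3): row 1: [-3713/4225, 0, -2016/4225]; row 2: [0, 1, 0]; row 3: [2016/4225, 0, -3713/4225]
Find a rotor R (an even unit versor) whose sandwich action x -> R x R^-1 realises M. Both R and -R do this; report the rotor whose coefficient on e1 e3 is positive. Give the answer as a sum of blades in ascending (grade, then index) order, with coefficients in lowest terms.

Method: write R = a + b12*e1 e2 + b13*e1 e3 + b23*e2 e3 with a^2 + b12^2 + b13^2 + b23^2 = 1 (so R^-1 = ~R). Expanding the columns R e_j ~R gives tr M = 4a^2 - 1 and, from the antisymmetric part, M21 - M12 = -4a*b12, M13 - M31 = 4a*b13, M32 - M23 = -4a*b23.
Here tr M = -3201/4225, so a^2 = (1 + tr M)/4 = 256/4225 and a = ±16/65. Taking a = 16/65: M21 - M12 = 0, M13 - M31 = -4032/4225, M32 - M23 = 0, giving b12 = 0, b13 = -63/65, b23 = 0, i.e. R = 16/65 - 63/65*e1 e3.
Its e1 e3 coefficient is negative, so report the other preimage -R.
Answer: -16/65 + 63/65*e1 e3. Key observation: the double cover Spin(3) -> SO(3) sends R and -R to the same matrix (trace -3201/4225 here), so the stated sign of the e1 e3 coefficient is what selects one sheet.


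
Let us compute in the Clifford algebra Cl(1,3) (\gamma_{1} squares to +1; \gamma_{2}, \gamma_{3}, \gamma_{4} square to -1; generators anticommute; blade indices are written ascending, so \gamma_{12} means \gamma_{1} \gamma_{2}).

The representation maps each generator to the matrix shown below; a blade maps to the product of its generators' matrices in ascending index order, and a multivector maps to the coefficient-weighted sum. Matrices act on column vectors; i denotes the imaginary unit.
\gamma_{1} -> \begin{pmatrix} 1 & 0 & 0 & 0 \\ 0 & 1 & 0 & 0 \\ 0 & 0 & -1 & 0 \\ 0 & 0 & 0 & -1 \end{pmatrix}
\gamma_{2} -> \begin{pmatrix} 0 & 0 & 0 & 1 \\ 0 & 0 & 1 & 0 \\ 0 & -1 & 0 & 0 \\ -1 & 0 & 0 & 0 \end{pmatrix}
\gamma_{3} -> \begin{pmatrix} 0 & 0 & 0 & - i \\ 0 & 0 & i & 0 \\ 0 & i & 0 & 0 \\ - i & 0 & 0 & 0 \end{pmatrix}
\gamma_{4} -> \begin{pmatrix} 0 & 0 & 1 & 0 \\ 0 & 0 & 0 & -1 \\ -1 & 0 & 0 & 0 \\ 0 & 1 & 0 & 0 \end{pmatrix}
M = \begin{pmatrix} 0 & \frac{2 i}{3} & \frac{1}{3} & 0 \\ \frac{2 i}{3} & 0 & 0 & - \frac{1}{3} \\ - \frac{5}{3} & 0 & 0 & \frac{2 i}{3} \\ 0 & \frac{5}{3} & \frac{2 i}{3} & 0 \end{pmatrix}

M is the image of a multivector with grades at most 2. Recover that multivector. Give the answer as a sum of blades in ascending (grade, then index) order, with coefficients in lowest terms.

Method: the blade images are trace-orthogonal — tr(rho(e_A) rho(e_B)^-1) = 4 if A = B and 0 otherwise — and rho(e_A)^-1 = (e_A)^2 * rho(e_A) with (e_A)^2 = +1 or -1, so the coefficient of e_A in the preimage is (e_A)^2 * tr(M rho(e_A))/4.
Nonzero projections over blades of grade <= 2: \gamma_{4}: (\gamma_{4})^2 = -1, tr(M rho(\gamma_{4})) = -4, coefficient 1; \gamma_{14}: (\gamma_{14})^2 = +1, tr(M rho(\gamma_{14})) = - \frac{8}{3}, coefficient -\frac{2}{3}; \gamma_{34}: (\gamma_{34})^2 = -1, tr(M rho(\gamma_{34})) = \frac{8}{3}, coefficient -\frac{2}{3}. Every other blade of grade <= 2 projects to 0.
Answer: \gamma_{4} - \frac{2}{3} \gamma_{14} - \frac{2}{3} \gamma_{34}


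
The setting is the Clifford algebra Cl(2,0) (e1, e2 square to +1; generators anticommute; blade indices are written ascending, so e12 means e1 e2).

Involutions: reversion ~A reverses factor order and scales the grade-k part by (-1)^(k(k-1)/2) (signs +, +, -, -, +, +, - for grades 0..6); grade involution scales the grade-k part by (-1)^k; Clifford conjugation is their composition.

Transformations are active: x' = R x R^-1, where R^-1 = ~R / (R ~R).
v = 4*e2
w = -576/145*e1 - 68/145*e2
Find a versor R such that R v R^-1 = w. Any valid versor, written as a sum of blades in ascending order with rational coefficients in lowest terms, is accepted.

Construction: equal norms (both 16) license R = v + w = -576/145*e1 + 512/145*e2 — nothing changes along that direction, while (v - w)/2 changes sign, so v maps onto w.
Answer: -576/145*e1 + 512/145*e2


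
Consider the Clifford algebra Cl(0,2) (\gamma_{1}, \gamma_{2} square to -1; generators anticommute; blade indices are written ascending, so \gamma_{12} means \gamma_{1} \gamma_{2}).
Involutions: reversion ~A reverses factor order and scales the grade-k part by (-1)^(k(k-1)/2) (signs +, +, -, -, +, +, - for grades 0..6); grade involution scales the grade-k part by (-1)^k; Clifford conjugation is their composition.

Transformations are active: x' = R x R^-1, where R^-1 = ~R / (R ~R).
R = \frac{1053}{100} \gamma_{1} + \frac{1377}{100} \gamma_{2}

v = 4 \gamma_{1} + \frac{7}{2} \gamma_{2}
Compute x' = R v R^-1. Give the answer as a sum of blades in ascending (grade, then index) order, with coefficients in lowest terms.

~R = \frac{1053}{100} \gamma_{1} + \frac{1377}{100} \gamma_{2}, and R ~R = -\frac{1502469}{5000}, so R^-1 = ~R / (-\frac{1502469}{5000}).
R v = -\frac{18063}{200} - \frac{729}{40} \gamma_{12}
Answer: \frac{1067}{458} \gamma_{1} + \frac{1094}{229} \gamma_{2}


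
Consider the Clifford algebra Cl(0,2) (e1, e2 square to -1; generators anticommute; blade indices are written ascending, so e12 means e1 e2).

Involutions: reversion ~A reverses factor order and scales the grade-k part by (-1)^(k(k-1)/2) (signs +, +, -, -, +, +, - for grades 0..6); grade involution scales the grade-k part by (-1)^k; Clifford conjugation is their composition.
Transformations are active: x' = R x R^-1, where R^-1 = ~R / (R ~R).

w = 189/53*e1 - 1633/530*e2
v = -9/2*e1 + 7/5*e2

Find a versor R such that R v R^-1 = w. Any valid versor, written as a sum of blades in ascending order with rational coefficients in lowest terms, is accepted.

Why this works: both vectors square to -2221/100, so q(v) = q(w) and R = v + w = -99/106*e1 - 891/530*e2 carries v to w — its own direction survives, the complement (v - w)/2 flips.
Answer: -99/106*e1 - 891/530*e2


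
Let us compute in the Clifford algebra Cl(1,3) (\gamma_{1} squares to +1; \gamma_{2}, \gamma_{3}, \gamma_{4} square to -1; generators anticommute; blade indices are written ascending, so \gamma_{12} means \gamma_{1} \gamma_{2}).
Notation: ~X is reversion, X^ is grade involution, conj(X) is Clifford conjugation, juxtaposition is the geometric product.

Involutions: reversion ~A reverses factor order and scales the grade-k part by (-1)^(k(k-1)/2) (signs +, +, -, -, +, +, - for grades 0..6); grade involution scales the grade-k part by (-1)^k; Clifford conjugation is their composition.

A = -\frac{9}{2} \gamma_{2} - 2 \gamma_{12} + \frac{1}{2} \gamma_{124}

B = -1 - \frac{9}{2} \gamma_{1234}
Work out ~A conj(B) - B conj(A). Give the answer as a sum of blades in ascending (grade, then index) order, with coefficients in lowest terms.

first term: \frac{9}{2} \gamma_{2} + \frac{9}{4} \gamma_{3} - 2 \gamma_{12} - 9 \gamma_{34} + \frac{1}{2} \gamma_{124} + \frac{81}{4} \gamma_{134}
second term: -\frac{9}{2} \gamma_{2} + \frac{9}{4} \gamma_{3} - 2 \gamma_{12} - 9 \gamma_{34} - \frac{1}{2} \gamma_{124} + \frac{81}{4} \gamma_{134}
Answer: 9 \gamma_{2} + \gamma_{124}


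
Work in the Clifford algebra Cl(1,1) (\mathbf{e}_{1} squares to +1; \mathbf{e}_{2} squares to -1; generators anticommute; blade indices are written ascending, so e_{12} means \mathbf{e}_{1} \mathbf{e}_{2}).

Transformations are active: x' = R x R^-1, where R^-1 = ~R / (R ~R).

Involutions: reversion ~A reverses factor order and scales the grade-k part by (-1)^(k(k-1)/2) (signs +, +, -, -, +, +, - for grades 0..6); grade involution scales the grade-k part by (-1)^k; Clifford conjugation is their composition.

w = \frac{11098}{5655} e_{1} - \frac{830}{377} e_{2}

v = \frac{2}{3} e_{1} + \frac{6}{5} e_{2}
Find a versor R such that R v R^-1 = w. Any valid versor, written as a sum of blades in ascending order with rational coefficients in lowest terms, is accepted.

Since q(v) = q(w) = -\frac{224}{225}, the sum R = v + w = \frac{4956}{1885} e_{1} - \frac{1888}{1885} e_{2} does the job whenever invertible.
Answer: \frac{4956}{1885} e_{1} - \frac{1888}{1885} e_{2}


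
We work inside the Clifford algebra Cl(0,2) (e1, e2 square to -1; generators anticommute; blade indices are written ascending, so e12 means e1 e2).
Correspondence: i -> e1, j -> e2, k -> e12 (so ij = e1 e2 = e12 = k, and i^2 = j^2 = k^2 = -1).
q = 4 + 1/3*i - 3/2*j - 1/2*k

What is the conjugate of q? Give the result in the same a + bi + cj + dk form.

In blades: q = 4 + 1/3*e1 - 3/2*e2 - 1/2*e12.
Conjugation here is Clifford conjugation: the scalar is fixed and the grade-1 and grade-2 blades all flip sign, giving 4 - 1/3*e1 + 3/2*e2 + 1/2*e12; translating back:
Answer: 4 - 1/3*i + 3/2*j + 1/2*k


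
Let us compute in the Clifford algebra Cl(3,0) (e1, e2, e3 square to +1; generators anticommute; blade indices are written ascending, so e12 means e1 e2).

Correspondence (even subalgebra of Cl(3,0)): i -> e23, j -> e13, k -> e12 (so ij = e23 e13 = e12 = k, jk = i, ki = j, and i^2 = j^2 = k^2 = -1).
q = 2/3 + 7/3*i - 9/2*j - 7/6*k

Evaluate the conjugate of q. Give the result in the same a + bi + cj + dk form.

In blades: q = 2/3 - 7/6*e12 - 9/2*e13 + 7/3*e23.
Quaternion conjugation is reversion on the even subalgebra: the scalar is fixed and every grade-2 blade flips sign, giving 2/3 + 7/6*e12 + 9/2*e13 - 7/3*e23; translating back:
Answer: 2/3 - 7/3*i + 9/2*j + 7/6*k


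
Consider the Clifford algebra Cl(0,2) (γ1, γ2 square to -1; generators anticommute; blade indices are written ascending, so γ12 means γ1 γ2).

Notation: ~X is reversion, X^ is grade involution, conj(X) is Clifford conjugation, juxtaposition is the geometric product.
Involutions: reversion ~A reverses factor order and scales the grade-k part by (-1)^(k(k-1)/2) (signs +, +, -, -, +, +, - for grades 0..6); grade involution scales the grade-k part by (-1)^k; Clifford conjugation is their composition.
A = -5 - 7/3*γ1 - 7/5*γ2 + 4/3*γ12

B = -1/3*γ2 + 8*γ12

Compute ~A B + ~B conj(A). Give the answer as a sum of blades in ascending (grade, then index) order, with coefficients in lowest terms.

first term: 51/5 - 524/45*γ1 + 61/3*γ2 - 353/9*γ12
second term: -51/5 + 524/45*γ1 - 17*γ2 + 367/9*γ12
Answer: 10/3*γ2 + 14/9*γ12


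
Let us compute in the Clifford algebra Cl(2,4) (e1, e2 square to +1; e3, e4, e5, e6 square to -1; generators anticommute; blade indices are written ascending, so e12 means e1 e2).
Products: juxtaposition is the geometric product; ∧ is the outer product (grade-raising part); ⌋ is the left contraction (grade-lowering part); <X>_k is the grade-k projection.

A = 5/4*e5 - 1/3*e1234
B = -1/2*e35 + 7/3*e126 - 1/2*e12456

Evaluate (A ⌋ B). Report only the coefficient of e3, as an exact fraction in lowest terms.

step 1: -5/8*e3 - 5/8*e1246
Answer: -5/8


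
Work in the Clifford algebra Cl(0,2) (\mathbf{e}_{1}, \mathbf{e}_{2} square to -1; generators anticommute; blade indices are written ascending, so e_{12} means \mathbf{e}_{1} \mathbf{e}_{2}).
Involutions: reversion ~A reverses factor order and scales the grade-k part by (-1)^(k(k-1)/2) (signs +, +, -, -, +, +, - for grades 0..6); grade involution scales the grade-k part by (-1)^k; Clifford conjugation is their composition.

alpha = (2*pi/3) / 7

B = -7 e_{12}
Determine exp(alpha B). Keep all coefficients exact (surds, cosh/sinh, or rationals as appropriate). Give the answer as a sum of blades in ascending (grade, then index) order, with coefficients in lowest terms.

B^2 = (-7)^2*(e_{12})^2 = 49*(-1) = -49 (a basis 2-blade squares to minus the product of its generators' squares).
B^2 = -49 — circular case — the even/odd split gives cos and sin: l = 7, alpha*l = \frac{2 \pi}{3}, so exp(alpha B) = cos(\frac{2 \pi}{3}) + (sin(\frac{2 \pi}{3})/7)*B = - \frac{1}{2} + (\frac{\sqrt{3}}{14})*B.
Answer: - \frac{1}{2} - \frac{\sqrt{3}}{2} e_{12}


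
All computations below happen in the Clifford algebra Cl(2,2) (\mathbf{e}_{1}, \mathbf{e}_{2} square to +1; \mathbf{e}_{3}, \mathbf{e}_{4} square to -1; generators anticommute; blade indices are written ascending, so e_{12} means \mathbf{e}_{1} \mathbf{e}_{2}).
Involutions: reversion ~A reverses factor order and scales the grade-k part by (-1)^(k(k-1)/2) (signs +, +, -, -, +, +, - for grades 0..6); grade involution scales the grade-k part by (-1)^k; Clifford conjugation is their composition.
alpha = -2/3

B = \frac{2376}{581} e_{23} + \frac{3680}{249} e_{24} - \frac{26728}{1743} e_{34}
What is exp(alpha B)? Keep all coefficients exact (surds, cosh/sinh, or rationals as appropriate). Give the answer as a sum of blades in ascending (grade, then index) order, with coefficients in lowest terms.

B^2 term by term: the squares give (\frac{2376}{581})^2*(e_{23})^2 + (\frac{3680}{249})^2*(e_{24})^2 + (-\frac{26728}{1743})^2*(e_{34})^2 = \frac{5645376}{337561}*(+1) + \frac{13542400}{62001}*(+1) + \frac{714385984}{3038049}*(-1) = 0 (each basis 2-blade squares to minus the product of its generators' squares); cross terms between blades sharing an index anticommute and cancel. So B^2 = 0.
B^2 = 0, so the series closes: exp(alpha B) = 1 + alpha B (parabolic case).
Answer: 1 - \frac{1584}{581} e_{23} - \frac{7360}{747} e_{24} + \frac{53456}{5229} e_{34}


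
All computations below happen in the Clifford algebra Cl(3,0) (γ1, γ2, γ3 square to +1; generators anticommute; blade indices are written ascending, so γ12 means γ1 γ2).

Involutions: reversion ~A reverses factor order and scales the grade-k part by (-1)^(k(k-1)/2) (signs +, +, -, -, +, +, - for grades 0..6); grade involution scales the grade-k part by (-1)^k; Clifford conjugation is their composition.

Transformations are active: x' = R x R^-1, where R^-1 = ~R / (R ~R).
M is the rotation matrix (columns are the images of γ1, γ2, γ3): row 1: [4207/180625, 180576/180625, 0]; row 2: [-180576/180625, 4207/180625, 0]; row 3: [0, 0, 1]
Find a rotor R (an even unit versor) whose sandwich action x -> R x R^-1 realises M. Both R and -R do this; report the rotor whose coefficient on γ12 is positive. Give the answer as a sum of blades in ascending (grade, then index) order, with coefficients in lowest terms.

Method: write R = a + b12*γ12 + b13*γ13 + b23*γ23 with a^2 + b12^2 + b13^2 + b23^2 = 1 (so R^-1 = ~R). Expanding the columns R e_j ~R gives tr M = 4a^2 - 1 and, from the antisymmetric part, M21 - M12 = -4a*b12, M13 - M31 = 4a*b13, M32 - M23 = -4a*b23.
Here tr M = 189039/180625, so a^2 = (1 + tr M)/4 = 92416/180625 and a = ±304/425. Taking a = 304/425: M21 - M12 = -361152/180625, M13 - M31 = 0, M32 - M23 = 0, giving b12 = 297/425, b13 = 0, b23 = 0, i.e. R = 304/425 + 297/425*γ12.
Its γ12 coefficient is already positive.
Answer: 304/425 + 297/425*γ12. Note: both R and -R realise this M (trace 189039/180625); the covering map identifies them, and the γ12-coefficient sign is the tie-breaker.


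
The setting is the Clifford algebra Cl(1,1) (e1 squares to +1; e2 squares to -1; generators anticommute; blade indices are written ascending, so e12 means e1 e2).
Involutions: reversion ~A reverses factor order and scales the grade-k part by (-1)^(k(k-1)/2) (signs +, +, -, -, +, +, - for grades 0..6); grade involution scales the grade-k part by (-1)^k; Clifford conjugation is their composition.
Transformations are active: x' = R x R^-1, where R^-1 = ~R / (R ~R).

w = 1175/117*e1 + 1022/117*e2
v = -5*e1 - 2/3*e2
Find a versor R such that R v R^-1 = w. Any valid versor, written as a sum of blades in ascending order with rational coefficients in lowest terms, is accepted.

A norm check does it: q(v) = q(w) = 221/9, hence R = v + w = 590/117*e1 + 944/117*e2 realises the map — parallel part kept, (v - w)/2 negated, v carried to w.
Answer: 590/117*e1 + 944/117*e2


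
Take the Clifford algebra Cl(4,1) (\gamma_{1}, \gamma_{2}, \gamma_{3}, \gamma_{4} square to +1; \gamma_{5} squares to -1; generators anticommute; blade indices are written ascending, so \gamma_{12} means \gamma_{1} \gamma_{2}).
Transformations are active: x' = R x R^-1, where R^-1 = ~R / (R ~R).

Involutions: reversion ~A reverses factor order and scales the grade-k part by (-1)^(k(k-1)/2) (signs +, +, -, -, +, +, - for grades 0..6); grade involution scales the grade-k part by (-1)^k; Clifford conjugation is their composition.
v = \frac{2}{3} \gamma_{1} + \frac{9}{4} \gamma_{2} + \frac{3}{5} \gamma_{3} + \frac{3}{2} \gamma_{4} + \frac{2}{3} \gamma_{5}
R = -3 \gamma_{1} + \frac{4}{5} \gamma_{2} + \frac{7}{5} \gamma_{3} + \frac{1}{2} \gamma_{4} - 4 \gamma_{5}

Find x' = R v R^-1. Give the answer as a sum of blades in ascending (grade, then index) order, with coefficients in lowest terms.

~R = -3 \gamma_{1} + \frac{4}{5} \gamma_{2} + \frac{7}{5} \gamma_{3} + \frac{1}{2} \gamma_{4} - 4 \gamma_{5}, and R ~R = -\frac{83}{20}, so R^-1 = ~R / (-\frac{83}{20}).
R v = \frac{1217}{300} - \frac{437}{60} \gamma_{12} - \frac{41}{15} \gamma_{13} - \frac{29}{6} \gamma_{14} + \frac{2}{3} \gamma_{15} - \frac{267}{100} \gamma_{23} + \frac{3}{40} \gamma_{24} + \frac{143}{15} \gamma_{25} + \frac{9}{5} \gamma_{34} + \frac{10}{3} \gamma_{35} + \frac{19}{3} \gamma_{45}
Answer: \frac{6472}{1245} \gamma_{1} - \frac{94969}{24900} \gamma_{2} - \frac{20773}{6225} \gamma_{3} - \frac{6169}{2490} \gamma_{4} + \frac{8906}{1245} \gamma_{5}


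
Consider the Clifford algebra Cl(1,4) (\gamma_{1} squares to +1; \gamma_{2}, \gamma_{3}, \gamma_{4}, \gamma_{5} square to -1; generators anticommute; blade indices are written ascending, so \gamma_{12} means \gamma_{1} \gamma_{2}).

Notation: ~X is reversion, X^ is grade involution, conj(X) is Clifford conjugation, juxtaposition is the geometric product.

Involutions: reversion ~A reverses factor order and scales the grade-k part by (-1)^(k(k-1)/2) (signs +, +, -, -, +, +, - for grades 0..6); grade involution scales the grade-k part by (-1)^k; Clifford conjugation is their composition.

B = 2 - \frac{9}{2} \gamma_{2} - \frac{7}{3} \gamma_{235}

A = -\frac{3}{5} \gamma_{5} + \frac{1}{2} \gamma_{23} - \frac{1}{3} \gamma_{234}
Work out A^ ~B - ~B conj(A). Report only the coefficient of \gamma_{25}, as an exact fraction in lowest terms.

first term: -\frac{9}{4} \gamma_{3} + \frac{1}{30} \gamma_{5} - \frac{2}{5} \gamma_{23} + \frac{27}{10} \gamma_{25} + \frac{3}{2} \gamma_{34} - \frac{7}{9} \gamma_{45} + \frac{2}{3} \gamma_{234}
second term: -\frac{9}{4} \gamma_{3} + \frac{71}{30} \gamma_{5} - \frac{12}{5} \gamma_{23} - \frac{27}{10} \gamma_{25} - \frac{3}{2} \gamma_{34} - \frac{7}{9} \gamma_{45} - \frac{2}{3} \gamma_{234}
Answer: \frac{27}{5}


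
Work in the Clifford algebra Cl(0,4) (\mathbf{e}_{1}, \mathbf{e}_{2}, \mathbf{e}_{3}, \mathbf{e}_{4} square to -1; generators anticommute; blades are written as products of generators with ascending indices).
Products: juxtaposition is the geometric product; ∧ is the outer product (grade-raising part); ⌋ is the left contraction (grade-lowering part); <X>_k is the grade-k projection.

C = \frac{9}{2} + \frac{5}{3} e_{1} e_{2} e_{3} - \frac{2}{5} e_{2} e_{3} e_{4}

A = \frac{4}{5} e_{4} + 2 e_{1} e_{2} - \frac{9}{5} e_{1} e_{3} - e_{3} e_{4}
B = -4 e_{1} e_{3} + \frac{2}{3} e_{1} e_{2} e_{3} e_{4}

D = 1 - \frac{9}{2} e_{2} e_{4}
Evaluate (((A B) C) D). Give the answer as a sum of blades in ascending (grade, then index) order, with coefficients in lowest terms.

step 1: -\frac{36}{5} + \frac{2}{3} e_{1} e_{2} + 4 e_{1} e_{4} - 8 e_{2} e_{3} - \frac{6}{5} e_{2} e_{4} - \frac{4}{3} e_{3} e_{4} + \frac{8}{15} e_{1} e_{2} e_{3} - \frac{16}{5} e_{1} e_{3} e_{4}
step 2: -\frac{1418}{45} + \frac{40}{3} e_{1} - \frac{8}{15} e_{2} - \frac{142}{225} e_{3} - \frac{16}{5} e_{4} + \frac{43}{25} e_{1} e_{2} + \frac{1366}{75} e_{1} e_{4} - 36 e_{2} e_{3} - \frac{1}{15} e_{2} e_{4} - 6 e_{3} e_{4} - 8 e_{1} e_{2} e_{3} - \frac{20}{9} e_{1} e_{2} e_{4} - \frac{182}{15} e_{1} e_{3} e_{4} + \frac{716}{75} e_{2} e_{3} e_{4}
step 3: -\frac{2863}{90} + \frac{10}{3} e_{1} + \frac{208}{15} e_{2} - \frac{9808}{225} e_{3} - \frac{28}{5} e_{4} - \frac{2006}{25} e_{1} e_{2} + \frac{3893}{150} e_{1} e_{4} - 63 e_{2} e_{3} + \frac{2126}{15} e_{2} e_{4} + 156 e_{3} e_{4} - \frac{313}{5} e_{1} e_{2} e_{3} - \frac{560}{9} e_{1} e_{2} e_{4} + \frac{358}{15} e_{1} e_{3} e_{4} + \frac{503}{75} e_{2} e_{3} e_{4}
Answer: -\frac{2863}{90} + \frac{10}{3} e_{1} + \frac{208}{15} e_{2} - \frac{9808}{225} e_{3} - \frac{28}{5} e_{4} - \frac{2006}{25} e_{1} e_{2} + \frac{3893}{150} e_{1} e_{4} - 63 e_{2} e_{3} + \frac{2126}{15} e_{2} e_{4} + 156 e_{3} e_{4} - \frac{313}{5} e_{1} e_{2} e_{3} - \frac{560}{9} e_{1} e_{2} e_{4} + \frac{358}{15} e_{1} e_{3} e_{4} + \frac{503}{75} e_{2} e_{3} e_{4}


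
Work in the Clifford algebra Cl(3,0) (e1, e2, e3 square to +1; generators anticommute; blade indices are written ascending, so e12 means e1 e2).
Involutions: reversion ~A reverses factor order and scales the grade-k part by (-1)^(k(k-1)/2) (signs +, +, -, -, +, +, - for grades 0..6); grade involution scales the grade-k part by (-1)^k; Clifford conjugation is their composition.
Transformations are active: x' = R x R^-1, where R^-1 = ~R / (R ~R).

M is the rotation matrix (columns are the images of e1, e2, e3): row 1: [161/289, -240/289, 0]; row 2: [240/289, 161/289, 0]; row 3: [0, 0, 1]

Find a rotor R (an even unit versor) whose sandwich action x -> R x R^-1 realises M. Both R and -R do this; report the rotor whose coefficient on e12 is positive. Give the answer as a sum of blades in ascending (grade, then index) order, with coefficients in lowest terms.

Method: write R = a + b12*e12 + b13*e13 + b23*e23 with a^2 + b12^2 + b13^2 + b23^2 = 1 (so R^-1 = ~R). Expanding the columns R e_j ~R gives tr M = 4a^2 - 1 and, from the antisymmetric part, M21 - M12 = -4a*b12, M13 - M31 = 4a*b13, M32 - M23 = -4a*b23.
Here tr M = 611/289, so a^2 = (1 + tr M)/4 = 225/289 and a = ±15/17. Taking a = 15/17: M21 - M12 = 480/289, M13 - M31 = 0, M32 - M23 = 0, giving b12 = -8/17, b13 = 0, b23 = 0, i.e. R = 15/17 - 8/17*e12.
Its e12 coefficient is negative, so report the other preimage -R.
Answer: -15/17 + 8/17*e12. Uniqueness: Spin(3) -> SO(3) maps R and -R to the same rotation of trace 611/289; fixing the sign of the e12 coefficient removes the ambiguity.


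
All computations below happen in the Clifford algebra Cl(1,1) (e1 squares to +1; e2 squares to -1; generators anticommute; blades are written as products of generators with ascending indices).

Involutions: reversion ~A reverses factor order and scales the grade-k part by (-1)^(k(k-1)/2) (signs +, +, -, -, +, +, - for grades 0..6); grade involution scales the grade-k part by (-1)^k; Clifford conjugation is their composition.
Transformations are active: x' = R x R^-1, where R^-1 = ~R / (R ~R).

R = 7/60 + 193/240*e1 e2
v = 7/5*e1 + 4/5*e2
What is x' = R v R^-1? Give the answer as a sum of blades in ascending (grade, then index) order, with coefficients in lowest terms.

~R = 7/60 - 193/240*e1 e2, and R ~R = -2431/3840, so R^-1 = ~R / (-2431/3840).
R v = -12/25*e1 - 413/400*e2
Answer: -74333/60775*e1 - 25492/60775*e2


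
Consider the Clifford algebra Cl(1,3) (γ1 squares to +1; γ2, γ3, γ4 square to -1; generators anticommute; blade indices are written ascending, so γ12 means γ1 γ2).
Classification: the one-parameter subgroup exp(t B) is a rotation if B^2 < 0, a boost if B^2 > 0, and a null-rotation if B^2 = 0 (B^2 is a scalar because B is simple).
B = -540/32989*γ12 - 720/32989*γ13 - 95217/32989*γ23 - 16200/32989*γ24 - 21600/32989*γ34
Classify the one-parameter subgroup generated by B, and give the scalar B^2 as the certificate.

B^2 term by term: the squares give (-540/32989)^2*(γ12)^2 + (-720/32989)^2*(γ13)^2 + (-95217/32989)^2*(γ23)^2 + (-16200/32989)^2*(γ24)^2 + (-21600/32989)^2*(γ34)^2 = 291600/1088274121*(+1) + 518400/1088274121*(+1) + 9066277089/1088274121*(-1) + 262440000/1088274121*(-1) + 466560000/1088274121*(-1) = -9 (each basis 2-blade squares to minus the product of its generators' squares); cross terms between blades sharing an index anticommute and cancel; the commuting (index-disjoint) pairs give grade-4 terms 2*c*c'*(blade product), which cancel blade by blade — γ1234: 23328000/1088274121 - 23328000/1088274121 = 0 — confirming B is simple. So B^2 = -9.
Answer: rotation, certificate B^2 = -9. Check the certificate: B^2 = -9, and that sign is decisive whatever form B takes.


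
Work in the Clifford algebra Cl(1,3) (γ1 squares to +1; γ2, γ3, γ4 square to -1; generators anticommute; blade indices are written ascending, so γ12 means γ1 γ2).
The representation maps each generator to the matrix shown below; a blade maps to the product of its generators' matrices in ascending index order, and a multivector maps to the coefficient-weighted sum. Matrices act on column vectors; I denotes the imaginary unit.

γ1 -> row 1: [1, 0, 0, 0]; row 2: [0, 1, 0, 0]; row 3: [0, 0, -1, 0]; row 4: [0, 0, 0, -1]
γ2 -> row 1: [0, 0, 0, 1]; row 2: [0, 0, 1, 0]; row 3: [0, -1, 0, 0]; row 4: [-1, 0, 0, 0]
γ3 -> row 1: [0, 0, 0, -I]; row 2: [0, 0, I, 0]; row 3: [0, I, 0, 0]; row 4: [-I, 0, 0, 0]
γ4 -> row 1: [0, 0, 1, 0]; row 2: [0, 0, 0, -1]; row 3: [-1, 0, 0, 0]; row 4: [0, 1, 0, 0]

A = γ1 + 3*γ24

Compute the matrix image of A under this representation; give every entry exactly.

Bivector images (products of the table entries): rho(γ24) = rho(γ2)rho(γ4) = row 1: [0, 1, 0, 0]; row 2: [-1, 0, 0, 0]; row 3: [0, 0, 0, 1]; row 4: [0, 0, -1, 0].
M = (1)*rho(γ1) + (3)*rho(γ24), summed entrywise:
Answer: row 1: [1, 3, 0, 0]; row 2: [-3, 1, 0, 0]; row 3: [0, 0, -1, 3]; row 4: [0, 0, -3, -1]


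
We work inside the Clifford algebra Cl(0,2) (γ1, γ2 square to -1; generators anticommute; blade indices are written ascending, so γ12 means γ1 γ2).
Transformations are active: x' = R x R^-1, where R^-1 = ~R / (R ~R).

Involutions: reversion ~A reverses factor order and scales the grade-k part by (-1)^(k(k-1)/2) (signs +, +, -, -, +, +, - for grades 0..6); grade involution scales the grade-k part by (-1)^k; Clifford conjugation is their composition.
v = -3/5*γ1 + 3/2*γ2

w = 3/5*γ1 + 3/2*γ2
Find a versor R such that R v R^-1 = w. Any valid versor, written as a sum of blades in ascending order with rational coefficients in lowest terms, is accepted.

Key observation: q(v) = q(w) = -261/100 (sandwiches preserve the norm), so R = v + w = 3*γ2 works whenever it is invertible — the component of v along it is kept and (v - w)/2 reverses, sending v to w.
Answer: 3*γ2


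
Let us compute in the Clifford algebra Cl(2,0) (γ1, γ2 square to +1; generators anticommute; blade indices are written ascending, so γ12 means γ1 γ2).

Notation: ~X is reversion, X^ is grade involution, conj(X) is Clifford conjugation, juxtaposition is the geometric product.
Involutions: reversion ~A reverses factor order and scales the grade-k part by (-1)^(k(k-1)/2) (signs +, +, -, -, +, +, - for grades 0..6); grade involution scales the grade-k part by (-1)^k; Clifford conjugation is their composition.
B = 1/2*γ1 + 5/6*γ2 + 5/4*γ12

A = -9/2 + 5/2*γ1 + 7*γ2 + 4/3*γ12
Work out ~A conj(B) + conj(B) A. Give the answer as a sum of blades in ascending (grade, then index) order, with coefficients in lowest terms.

first term: -35/4 + 109/9*γ1 - 1/24*γ2 + 169/24*γ12
second term: -65/12 - 97/18*γ1 + 149/24*γ2 + 101/24*γ12
Answer: -85/6 + 121/18*γ1 + 37/6*γ2 + 45/4*γ12


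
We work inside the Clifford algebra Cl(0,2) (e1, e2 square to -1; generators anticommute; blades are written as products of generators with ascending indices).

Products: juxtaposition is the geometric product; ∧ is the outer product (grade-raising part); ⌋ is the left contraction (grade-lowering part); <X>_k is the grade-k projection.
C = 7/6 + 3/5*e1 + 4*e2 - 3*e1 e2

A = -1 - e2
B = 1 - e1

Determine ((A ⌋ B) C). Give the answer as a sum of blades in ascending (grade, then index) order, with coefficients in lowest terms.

step 1: -1 + e1
step 2: -53/30 + 17/30*e1 - e2 + 7*e1 e2
Answer: -53/30 + 17/30*e1 - e2 + 7*e1 e2


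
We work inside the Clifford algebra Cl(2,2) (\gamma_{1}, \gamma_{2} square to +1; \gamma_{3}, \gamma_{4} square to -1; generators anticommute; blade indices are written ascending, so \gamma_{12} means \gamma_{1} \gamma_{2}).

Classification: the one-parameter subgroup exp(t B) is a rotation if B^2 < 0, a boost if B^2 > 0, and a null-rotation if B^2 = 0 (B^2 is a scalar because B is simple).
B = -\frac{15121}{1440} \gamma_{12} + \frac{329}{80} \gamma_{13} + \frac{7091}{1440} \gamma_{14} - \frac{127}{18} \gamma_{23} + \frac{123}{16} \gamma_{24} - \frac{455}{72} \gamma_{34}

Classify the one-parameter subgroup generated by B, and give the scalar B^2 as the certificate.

B^2 term by term: the squares give (-\frac{15121}{1440})^2*(\gamma_{12})^2 + (\frac{329}{80})^2*(\gamma_{13})^2 + (\frac{7091}{1440})^2*(\gamma_{14})^2 + (-\frac{127}{18})^2*(\gamma_{23})^2 + (\frac{123}{16})^2*(\gamma_{24})^2 + (-\frac{455}{72})^2*(\gamma_{34})^2 = \frac{228644641}{2073600}*(-1) + \frac{108241}{6400}*(+1) + \frac{50282281}{2073600}*(+1) + \frac{16129}{324}*(+1) + \frac{15129}{256}*(+1) + \frac{207025}{5184}*(-1) = -\frac{4}{25} (each basis 2-blade squares to minus the product of its generators' squares); cross terms between blades sharing an index anticommute and cancel; the commuting (index-disjoint) pairs give grade-4 terms 2*c*c'*(blade product), which cancel blade by blade — \gamma_{1234}: \frac{1376011}{10368} - \frac{40467}{640} - \frac{900557}{12960} = 0 — confirming B is simple. So B^2 = -\frac{4}{25}.
Answer: rotation, certificate B^2 = -\frac{4}{25}. Why this suffices: the scalar -\frac{4}{25} survives any versor conjugation, so its sign alone determines the class however B is presented.


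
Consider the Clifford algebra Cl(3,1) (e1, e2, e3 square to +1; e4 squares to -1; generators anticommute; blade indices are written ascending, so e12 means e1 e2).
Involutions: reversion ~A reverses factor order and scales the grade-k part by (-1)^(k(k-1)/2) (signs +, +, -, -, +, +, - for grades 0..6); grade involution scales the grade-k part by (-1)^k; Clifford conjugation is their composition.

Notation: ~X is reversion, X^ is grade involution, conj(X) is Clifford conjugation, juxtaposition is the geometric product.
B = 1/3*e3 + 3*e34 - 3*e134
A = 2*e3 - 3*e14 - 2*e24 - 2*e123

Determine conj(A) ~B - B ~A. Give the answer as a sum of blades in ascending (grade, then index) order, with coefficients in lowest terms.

first term: -2/3 - 9*e3 + 6*e4 - 2/3*e12 - 9*e13 + 6*e14 - 6*e23 - 6*e24 + 6*e123 + 6*e124 - e134 - 2/3*e234
second term: 2/3 + 9*e3 - 6*e4 + 2/3*e12 - 9*e13 + 6*e14 - 6*e23 + 6*e24 + 6*e123 - 6*e124 - e134 - 2/3*e234
Answer: -4/3 - 18*e3 + 12*e4 - 4/3*e12 - 12*e24 + 12*e124


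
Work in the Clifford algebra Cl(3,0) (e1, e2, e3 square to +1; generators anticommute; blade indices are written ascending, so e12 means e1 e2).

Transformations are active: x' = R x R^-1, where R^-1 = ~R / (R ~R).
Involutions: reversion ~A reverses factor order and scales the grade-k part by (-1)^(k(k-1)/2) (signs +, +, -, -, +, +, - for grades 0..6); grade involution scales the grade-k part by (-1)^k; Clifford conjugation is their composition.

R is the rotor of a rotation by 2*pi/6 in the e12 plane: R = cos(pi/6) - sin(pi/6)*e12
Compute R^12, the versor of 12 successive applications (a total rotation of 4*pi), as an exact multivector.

Half-angle bookkeeping: 12 applications in e12 add up to rotor phase 12*pi/6 = 2*pi, so R^12 = cos(2*pi) - sin(2*pi)*e12.
cos(2*pi) = 1 and sin(2*pi) = 0, so R^12 = 1. The total rotation 4*pi is 2 full turns, so every vector returns to itself, yet the rotor is +1, back on the identity sheet (an even number of 2*pi turns).
Answer: 1
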